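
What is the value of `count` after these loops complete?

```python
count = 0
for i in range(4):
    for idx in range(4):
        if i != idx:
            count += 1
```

4² - 4 (exclude diagonal)
`count` takes the values: 0 → 1 → 2 → 3 → 4 → 5 → 6 → 7 → 8 → 9 → 10 → 11 → 12

Answer: 12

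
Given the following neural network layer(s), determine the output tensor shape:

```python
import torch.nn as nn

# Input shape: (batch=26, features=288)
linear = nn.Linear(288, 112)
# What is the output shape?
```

Input: (26, 288) -> Output: (26, 112)

Answer: (26, 112)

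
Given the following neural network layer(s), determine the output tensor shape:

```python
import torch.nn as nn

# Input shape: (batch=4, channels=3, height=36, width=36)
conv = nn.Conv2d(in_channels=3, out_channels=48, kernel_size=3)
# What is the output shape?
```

Input: (4, 3, 36, 36) -> Output: (4, 48, 34, 34)

Answer: (4, 48, 34, 34)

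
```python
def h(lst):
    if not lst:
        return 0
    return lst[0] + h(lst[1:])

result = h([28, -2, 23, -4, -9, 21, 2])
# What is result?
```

28 + (-2) + 23 + (-4) + (-9) + 21 + 2 + 0 = 59

Answer: 59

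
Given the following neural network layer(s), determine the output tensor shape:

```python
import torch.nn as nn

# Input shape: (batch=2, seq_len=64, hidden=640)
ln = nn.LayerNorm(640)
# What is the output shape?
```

Input: (2, 64, 640) -> Output: (2, 64, 640)

Answer: (2, 64, 640)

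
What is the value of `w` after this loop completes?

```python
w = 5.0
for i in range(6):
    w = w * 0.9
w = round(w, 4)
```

Exponential decay: 5.0 * 0.9^6
`w` takes the values: 5.0 → 4.5 → 4.05 → 3.645 → 3.2805 → 2.95245 → 2.657205 → 2.6572

Answer: 2.6572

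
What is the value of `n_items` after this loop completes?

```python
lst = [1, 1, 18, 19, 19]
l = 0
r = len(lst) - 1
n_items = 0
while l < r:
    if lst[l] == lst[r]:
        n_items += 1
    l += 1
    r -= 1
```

Count matching pairs from ends
`n_items` takes the values: 0

Answer: 0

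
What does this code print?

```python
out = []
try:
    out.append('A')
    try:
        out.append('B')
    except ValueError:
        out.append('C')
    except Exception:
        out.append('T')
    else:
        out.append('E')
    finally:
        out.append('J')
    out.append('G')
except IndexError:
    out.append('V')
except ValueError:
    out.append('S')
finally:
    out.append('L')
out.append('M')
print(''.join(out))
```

Execution trace: 'A' (try body) → 'B' (inner try body, no exception) → 'E' (inner else) → 'J' (inner finally) → 'G' (try body, no exception) → 'L' (finally) → 'M' (after the try/except). Output: ABEJGLM

Answer: ABEJGLM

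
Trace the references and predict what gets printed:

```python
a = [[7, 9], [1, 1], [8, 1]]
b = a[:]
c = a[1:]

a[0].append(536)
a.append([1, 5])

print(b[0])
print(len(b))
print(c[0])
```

Key concept: slice with nested mutation.
Step by step:
`a = [[7, 9], [1, 1], [8, 1]]` → a = [[7, 9], [1, 1], [8, 1]]
`b = a[:]` → b = [[7, 9], [1, 1], [8, 1]]
`c = a[1:]` → c = [[1, 1], [8, 1]]
`a[0].append(536)` → a = [[7, 9, 536], [1, 1], [8, 1]]; b = [[7, 9, 536], [1, 1], [8, 1]]
`a.append([1, 5])` → a = [[7, 9, 536], [1, 1], [8, 1], [1, 5]]
`print(b[0])` → prints [7, 9, 536]
`print(len(b))` → prints 3
`print(c[0])` → prints [1, 1]

Answer:
[7, 9, 536]
3
[1, 1]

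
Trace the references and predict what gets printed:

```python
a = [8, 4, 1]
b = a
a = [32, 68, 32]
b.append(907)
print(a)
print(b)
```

Key concept: rebinding vs mutation: a is rebound to a new list, b still points at the original.
Step by step:
`a = [8, 4, 1]` → a = [8, 4, 1]
`b = a` → b = [8, 4, 1] (same object as a)
`a = [32, 68, 32]` → a = [32, 68, 32]
`b.append(907)` → b = [8, 4, 1, 907]
`print(a)` → prints [32, 68, 32]
`print(b)` → prints [8, 4, 1, 907]

Answer:
[32, 68, 32]
[8, 4, 1, 907]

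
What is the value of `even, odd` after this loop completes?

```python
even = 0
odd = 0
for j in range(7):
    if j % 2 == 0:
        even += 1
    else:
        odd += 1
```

Count evens and odds in range(7)
`even, odd` takes the values: (0, 0) → (1, 0) → (1, 1) → (2, 1) → (2, 2) → (3, 2) → (3, 3) → (4, 3)

Answer: 4, 3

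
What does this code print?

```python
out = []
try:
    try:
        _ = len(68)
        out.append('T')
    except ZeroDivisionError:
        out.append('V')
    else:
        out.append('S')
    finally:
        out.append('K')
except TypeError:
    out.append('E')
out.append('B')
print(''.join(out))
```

Execution trace: 'K' (finally) → 'E' (outer except TypeError) → 'B' (after the try/except). Output: KEB

Answer: KEB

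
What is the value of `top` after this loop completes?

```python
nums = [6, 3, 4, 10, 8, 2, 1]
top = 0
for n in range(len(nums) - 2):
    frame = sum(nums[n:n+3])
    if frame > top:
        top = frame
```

Max sum of 3-element window in [6, 3, 4, 10, 8, 2, 1]
`top` takes the values: 0 → 13 → 17 → 22

Answer: 22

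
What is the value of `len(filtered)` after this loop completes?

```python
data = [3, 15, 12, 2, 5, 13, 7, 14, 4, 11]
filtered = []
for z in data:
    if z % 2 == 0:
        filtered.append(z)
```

Count even numbers in [3, 15, 12, 2, 5, 13, 7, 14, 4, 11]
`filtered` takes the values: [] → [12] → [12, 2] → [12, 2, 14] → [12, 2, 14, 4]
So `len(filtered)` = 4

Answer: 4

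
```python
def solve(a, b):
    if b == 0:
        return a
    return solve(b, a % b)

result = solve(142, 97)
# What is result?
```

solve(142, 97) -> solve(97, 45) -> solve(45, 7) -> solve(7, 3) -> solve(3, 1) -> solve(1, 0) -> 1

Answer: 1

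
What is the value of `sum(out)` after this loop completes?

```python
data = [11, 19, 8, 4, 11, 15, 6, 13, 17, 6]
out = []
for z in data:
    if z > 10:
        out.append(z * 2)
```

Sum of doubled values > 10
`out` takes the values: [] → [22] → [22, 38] → [22, 38, 22] → [22, 38, 22, 30] → [22, 38, 22, 30, 26] → [22, 38, 22, 30, 26, 34]
So `sum(out)` = 172

Answer: 172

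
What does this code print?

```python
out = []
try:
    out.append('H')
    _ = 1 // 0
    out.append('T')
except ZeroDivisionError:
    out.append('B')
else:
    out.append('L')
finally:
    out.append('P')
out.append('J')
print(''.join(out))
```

Execution trace: 'H' (try body) → 'B' (except ZeroDivisionError) → 'P' (finally) → 'J' (after the try/except). Output: HBPJ

Answer: HBPJ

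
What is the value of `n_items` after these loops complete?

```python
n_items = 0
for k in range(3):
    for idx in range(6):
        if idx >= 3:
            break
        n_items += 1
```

Inner breaks at 3, outer runs 3 times
`n_items` takes the values: 0 → 1 → 2 → 3 → 4 → 5 → 6 → 7 → 8 → 9

Answer: 9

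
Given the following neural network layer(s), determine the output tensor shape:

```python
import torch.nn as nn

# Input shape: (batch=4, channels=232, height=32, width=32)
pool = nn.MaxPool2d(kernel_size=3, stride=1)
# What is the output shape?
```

Input: (4, 232, 32, 32) -> Output: (4, 232, 30, 30)

Answer: (4, 232, 30, 30)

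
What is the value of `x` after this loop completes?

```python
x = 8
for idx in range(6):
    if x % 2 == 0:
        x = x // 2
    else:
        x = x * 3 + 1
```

Collatz-style transformation from 8
`x` takes the values: 8 → 4 → 2 → 1 → 4 → 2 → 1

Answer: 1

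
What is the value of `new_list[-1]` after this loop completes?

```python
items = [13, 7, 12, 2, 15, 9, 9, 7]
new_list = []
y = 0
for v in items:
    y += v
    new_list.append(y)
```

Cumulative sum ends at 74
`new_list` takes the values: [] → [13] → [13, 20] → [13, 20, 32] → [13, 20, 32, 34] → [13, 20, 32, 34, 49] → [13, 20, 32, 34, 49, 58] → [13, 20, 32, 34, 49, 58, 67] → [13, 20, 32, 34, 49, 58, 67, 74]
So `new_list[-1]` = 74

Answer: 74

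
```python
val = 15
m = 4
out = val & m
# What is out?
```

Trace:
`val = 15` → val = 15
`m = 4` → m = 4
`out = val & m` → out = 4
So out = 4

Answer: 4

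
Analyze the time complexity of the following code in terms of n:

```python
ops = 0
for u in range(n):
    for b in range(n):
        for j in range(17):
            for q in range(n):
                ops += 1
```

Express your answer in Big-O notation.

Each loop level contributes: n × n × 1 × n. Multiplying the contributions gives O(n^3).

Answer: O(n^3)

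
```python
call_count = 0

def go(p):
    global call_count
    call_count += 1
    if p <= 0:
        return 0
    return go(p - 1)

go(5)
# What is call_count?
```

Linear recursion stepping by 1: 6 calls from p=5 down to ≤0.

Answer: 6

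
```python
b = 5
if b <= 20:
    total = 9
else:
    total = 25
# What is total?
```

Trace:
`b = 5` → b = 5
`if b <= 20: ...` → b <= 20 is True → total = 9
So total = 9

Answer: 9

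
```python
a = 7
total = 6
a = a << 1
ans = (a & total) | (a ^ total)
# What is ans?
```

Trace:
`a = 7` → a = 7
`total = 6` → total = 6
`a = a << 1` → a = 14
`ans = (a & total) | (a ^ total)` → ans = 14
So ans = 14

Answer: 14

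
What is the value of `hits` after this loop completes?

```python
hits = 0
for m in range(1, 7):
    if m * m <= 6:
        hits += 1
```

Count numbers where m² ≤ 6
`hits` takes the values: 0 → 1 → 2

Answer: 2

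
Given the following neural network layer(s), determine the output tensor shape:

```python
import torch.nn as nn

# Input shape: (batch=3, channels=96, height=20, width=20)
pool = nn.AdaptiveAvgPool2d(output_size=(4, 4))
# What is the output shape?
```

Input: (3, 96, 20, 20) -> Output: (3, 96, 4, 4)

Answer: (3, 96, 4, 4)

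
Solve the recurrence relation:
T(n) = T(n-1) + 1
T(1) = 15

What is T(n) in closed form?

Unrolling: T(n) = T(1) + 1·(n-1) = 15 + 1(n-1) = n + 14.

Answer: T(n) = n + 14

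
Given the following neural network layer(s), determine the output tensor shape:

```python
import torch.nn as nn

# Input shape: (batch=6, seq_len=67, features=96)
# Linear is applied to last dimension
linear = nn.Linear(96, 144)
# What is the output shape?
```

Input: (6, 67, 96) -> Output: (6, 67, 144)

Answer: (6, 67, 144)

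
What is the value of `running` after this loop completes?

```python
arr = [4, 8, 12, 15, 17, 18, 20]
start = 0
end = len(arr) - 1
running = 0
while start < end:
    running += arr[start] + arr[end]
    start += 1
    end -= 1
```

Sum of pairs from ends
`running` takes the values: 0 → 24 → 50 → 79

Answer: 79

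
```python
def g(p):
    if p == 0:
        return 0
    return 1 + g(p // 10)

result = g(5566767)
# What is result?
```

Count of digits of 5566767: 7

Answer: 7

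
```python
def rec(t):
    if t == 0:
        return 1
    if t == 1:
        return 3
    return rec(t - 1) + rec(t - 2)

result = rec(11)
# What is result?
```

Build up from base cases: rec(0)=1, rec(1)=3, rec(2)=4, rec(3)=7, rec(4)=11, rec(5)=18, rec(6)=29, ..., rec(11)=322

Answer: 322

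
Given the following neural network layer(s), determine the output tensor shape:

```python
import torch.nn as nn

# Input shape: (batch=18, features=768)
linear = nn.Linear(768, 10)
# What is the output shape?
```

Input: (18, 768) -> Output: (18, 10)

Answer: (18, 10)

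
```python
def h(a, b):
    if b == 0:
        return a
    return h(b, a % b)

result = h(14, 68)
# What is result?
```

h(14, 68) -> h(68, 14) -> h(14, 12) -> h(12, 2) -> h(2, 0) -> 2

Answer: 2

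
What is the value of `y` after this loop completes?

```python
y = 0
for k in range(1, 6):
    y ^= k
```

XOR of 1 to 5
`y` takes the values: 0 → 1 → 3 → 0 → 4 → 1

Answer: 1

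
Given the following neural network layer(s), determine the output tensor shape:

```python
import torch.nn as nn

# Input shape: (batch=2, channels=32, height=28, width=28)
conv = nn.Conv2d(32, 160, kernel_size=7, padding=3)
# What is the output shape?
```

Input: (2, 32, 28, 28) -> Output: (2, 160, 28, 28)

Answer: (2, 160, 28, 28)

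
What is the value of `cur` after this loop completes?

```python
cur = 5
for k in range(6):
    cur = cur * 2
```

Multiply by 2, 6 times: 5 * 2^6 = 320
`cur` takes the values: 5 → 10 → 20 → 40 → 80 → 160 → 320

Answer: 320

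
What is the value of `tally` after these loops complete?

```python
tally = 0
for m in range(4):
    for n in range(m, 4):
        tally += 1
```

Upper triangle: 4 + 3 + ... + 1
`tally` takes the values: 0 → 1 → 2 → 3 → 4 → 5 → 6 → 7 → 8 → 9 → 10

Answer: 10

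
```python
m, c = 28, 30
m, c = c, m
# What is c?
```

Trace:
`m, c = 28, 30` → m = 28; c = 30
`m, c = c, m` → m = 30; c = 28
So c = 28

Answer: 28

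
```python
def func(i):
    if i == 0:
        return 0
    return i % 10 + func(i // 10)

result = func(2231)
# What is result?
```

Sum of digits of 2231: 1 + 3 + 2 + 2 = 8

Answer: 8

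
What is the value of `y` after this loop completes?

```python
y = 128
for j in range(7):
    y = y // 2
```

Halve 7 times: 128 // 2^7 = 1
`y` takes the values: 128 → 64 → 32 → 16 → 8 → 4 → 2 → 1

Answer: 1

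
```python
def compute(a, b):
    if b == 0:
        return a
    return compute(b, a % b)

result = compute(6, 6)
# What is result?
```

compute(6, 6) -> compute(6, 0) -> 6

Answer: 6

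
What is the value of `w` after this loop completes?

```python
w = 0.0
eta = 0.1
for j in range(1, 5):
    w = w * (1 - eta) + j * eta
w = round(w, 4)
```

Moving average with lr=0.1
`w` takes the values: 0.0 → 0.1 → 0.29 → 0.561 → 0.9049

Answer: 0.9049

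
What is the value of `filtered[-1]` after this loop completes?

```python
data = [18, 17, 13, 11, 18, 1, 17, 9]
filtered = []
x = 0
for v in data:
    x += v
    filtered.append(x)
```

Cumulative sum ends at 104
`filtered` takes the values: [] → [18] → [18, 35] → [18, 35, 48] → [18, 35, 48, 59] → [18, 35, 48, 59, 77] → [18, 35, 48, 59, 77, 78] → [18, 35, 48, 59, 77, 78, 95] → [18, 35, 48, 59, 77, 78, 95, 104]
So `filtered[-1]` = 104

Answer: 104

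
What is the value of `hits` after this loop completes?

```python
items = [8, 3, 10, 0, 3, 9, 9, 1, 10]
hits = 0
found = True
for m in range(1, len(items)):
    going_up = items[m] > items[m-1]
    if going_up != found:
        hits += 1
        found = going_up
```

Count direction changes in [8, 3, 10, 0, 3, 9, 9, 1, 10]
`hits` takes the values: 0 → 1 → 2 → 3 → 4 → 5 → 6

Answer: 6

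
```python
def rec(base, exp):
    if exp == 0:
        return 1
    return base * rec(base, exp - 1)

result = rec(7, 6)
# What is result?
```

rec(7, 6) = 7 * 7 * 7 * 7 * 7 * 7 = 117649

Answer: 117649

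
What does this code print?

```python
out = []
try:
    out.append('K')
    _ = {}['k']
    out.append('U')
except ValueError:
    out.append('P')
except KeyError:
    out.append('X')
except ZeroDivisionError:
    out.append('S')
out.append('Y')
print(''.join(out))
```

Execution trace: 'K' (try body) → 'X' (except KeyError) → 'Y' (after the try/except). Output: KXY

Answer: KXY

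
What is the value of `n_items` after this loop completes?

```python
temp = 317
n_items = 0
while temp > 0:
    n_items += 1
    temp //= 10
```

Count digits by repeated division by 10
`n_items` takes the values: 0 → 1 → 2 → 3

Answer: 3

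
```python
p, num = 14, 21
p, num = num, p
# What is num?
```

Trace:
`p, num = 14, 21` → p = 14; num = 21
`p, num = num, p` → p = 21; num = 14
So num = 14

Answer: 14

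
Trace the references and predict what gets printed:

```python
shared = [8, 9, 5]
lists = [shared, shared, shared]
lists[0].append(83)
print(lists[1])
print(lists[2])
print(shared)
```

Key concept: list of same reference.
Step by step:
`shared = [8, 9, 5]` → shared = [8, 9, 5]
`lists = [shared, shared, shared]` → lists = [[8, 9, 5], [8, 9, 5], [8, 9, 5]]
`lists[0].append(83)` → shared = [8, 9, 5, 83]; lists = [[8, 9, 5, 83], [8, 9, 5, 83], [8, 9, 5, 83]]
`print(lists[1])` → prints [8, 9, 5, 83]
`print(lists[2])` → prints [8, 9, 5, 83]
`print(shared)` → prints [8, 9, 5, 83]

Answer:
[8, 9, 5, 83]
[8, 9, 5, 83]
[8, 9, 5, 83]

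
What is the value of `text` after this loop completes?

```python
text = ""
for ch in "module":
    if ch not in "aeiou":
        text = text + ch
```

Remove vowels from 'module'
`text` takes the values: "" → "m" → "md" → "mdl"

Answer: "mdl"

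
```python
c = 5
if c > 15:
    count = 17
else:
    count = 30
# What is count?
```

Trace:
`c = 5` → c = 5
`if c > 15: ...` → c > 15 is False, take else branch → count = 30
So count = 30

Answer: 30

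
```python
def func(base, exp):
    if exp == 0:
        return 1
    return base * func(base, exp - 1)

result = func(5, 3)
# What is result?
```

func(5, 3) = 5 * 5 * 5 = 125

Answer: 125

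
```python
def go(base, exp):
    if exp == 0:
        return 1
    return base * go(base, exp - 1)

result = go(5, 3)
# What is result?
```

go(5, 3) = 5 * 5 * 5 = 125

Answer: 125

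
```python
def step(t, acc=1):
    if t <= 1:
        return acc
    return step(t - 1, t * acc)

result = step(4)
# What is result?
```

Accumulator trace (n, acc): (4, 1) -> (3, 4) -> (2, 12) -> (1, 24) -> return 24

Answer: 24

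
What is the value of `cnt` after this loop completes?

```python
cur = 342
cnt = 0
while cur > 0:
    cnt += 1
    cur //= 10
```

Count digits by repeated division by 10
`cnt` takes the values: 0 → 1 → 2 → 3

Answer: 3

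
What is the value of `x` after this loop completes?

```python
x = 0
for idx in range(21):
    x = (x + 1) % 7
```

Increment mod 7, 21 times = 0
`x` takes the values: 0 → 1 → 2 → 3 → 4 → 5 → 6 → 0 → 1 → 2 → 3 → 4 → 5 → 6 → 0 → 1 → 2 → 3 → 4 → 5 → 6 → 0

Answer: 0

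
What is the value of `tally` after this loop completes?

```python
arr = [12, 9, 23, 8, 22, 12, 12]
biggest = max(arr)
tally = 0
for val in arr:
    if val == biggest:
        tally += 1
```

Count of max value 23 in [12, 9, 23, 8, 22, 12, 12]
`tally` takes the values: 0 → 1

Answer: 1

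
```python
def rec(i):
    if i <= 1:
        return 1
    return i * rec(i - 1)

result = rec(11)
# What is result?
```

rec(11) = 11 * 10 * 9 * 8 * 7 * 6 * 5 * 4 * 3 * 2 * 1 = 39916800

Answer: 39916800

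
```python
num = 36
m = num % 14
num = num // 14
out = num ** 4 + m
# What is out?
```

Trace:
`num = 36` → num = 36
`m = num % 14` → m = 8
`num = num // 14` → num = 2
`out = num ** 4 + m` → out = 24
So out = 24

Answer: 24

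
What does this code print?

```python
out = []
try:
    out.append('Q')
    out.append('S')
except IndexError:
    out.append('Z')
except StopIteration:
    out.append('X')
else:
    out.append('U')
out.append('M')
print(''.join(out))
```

Execution trace: 'Q' (try body) → 'S' (try body, no exception) → 'U' (else) → 'M' (after the try/except). Output: QSUM

Answer: QSUM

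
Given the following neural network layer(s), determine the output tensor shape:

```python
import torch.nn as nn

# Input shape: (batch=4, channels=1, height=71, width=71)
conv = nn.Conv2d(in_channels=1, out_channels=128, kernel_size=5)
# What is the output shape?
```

Input: (4, 1, 71, 71) -> Output: (4, 128, 67, 67)

Answer: (4, 128, 67, 67)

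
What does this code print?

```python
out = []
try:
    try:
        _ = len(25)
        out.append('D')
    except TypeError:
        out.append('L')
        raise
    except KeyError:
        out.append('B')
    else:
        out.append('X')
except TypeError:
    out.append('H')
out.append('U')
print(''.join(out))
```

Execution trace: 'L' (except TypeError) → 'H' (outer except TypeError) → 'U' (after the try/except). Output: LHU

Answer: LHU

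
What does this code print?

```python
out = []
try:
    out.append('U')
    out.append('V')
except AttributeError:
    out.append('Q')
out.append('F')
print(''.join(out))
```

Execution trace: 'U' (try body) → 'V' (try body, no exception) → 'F' (after the try/except). Output: UVF

Answer: UVF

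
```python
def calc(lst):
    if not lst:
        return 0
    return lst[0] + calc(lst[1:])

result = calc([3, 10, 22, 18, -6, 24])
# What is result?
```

3 + 10 + 22 + 18 + (-6) + 24 + 0 = 71

Answer: 71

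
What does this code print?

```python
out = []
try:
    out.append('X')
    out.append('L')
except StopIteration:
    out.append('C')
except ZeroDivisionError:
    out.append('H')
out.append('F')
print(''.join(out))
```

Execution trace: 'X' (try body) → 'L' (try body, no exception) → 'F' (after the try/except). Output: XLF

Answer: XLF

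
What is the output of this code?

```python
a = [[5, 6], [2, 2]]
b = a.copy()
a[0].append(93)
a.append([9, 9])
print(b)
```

Key concept: shallow copy with nested lists.
Step by step:
`a = [[5, 6], [2, 2]]` → a = [[5, 6], [2, 2]]
`b = a.copy()` → b = [[5, 6], [2, 2]]
`a[0].append(93)` → a = [[5, 6, 93], [2, 2]]; b = [[5, 6, 93], [2, 2]]
`a.append([9, 9])` → a = [[5, 6, 93], [2, 2], [9, 9]]
`print(b)` → prints [[5, 6, 93], [2, 2]]

Answer: [[5, 6, 93], [2, 2]]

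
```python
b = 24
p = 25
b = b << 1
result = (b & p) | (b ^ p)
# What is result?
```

Trace:
`b = 24` → b = 24
`p = 25` → p = 25
`b = b << 1` → b = 48
`result = (b & p) | (b ^ p)` → result = 57
So result = 57

Answer: 57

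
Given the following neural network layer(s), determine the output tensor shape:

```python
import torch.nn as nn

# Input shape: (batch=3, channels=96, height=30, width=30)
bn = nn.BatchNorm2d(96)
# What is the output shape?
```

Input: (3, 96, 30, 30) -> Output: (3, 96, 30, 30)

Answer: (3, 96, 30, 30)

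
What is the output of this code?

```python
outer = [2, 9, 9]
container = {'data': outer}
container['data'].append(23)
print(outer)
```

Key concept: dict holds reference to list.
Step by step:
`outer = [2, 9, 9]` → outer = [2, 9, 9]
`container = {'data': outer}` → container = {'data': [2, 9, 9]}
`container['data'].append(23)` → outer = [2, 9, 9, 23]; container = {'data': [2, 9, 9, 23]}
`print(outer)` → prints [2, 9, 9, 23]

Answer: [2, 9, 9, 23]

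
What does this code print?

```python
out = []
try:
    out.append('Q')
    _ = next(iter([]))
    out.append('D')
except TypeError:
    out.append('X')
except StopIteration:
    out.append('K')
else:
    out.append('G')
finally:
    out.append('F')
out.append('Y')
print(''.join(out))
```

Execution trace: 'Q' (try body) → 'K' (except StopIteration) → 'F' (finally) → 'Y' (after the try/except). Output: QKFY

Answer: QKFY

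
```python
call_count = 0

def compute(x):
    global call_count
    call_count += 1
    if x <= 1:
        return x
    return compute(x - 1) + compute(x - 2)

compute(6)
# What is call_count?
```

Calls(x) = 1 + Calls(x-1) + Calls(x-2); Calls(0)=Calls(1)=1. For x=6 this gives 25.

Answer: 25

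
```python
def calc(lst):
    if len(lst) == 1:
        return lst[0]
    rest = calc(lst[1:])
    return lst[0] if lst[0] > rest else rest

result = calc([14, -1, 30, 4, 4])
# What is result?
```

Recursive max over [14, -1, 30, 4, 4] = 30

Answer: 30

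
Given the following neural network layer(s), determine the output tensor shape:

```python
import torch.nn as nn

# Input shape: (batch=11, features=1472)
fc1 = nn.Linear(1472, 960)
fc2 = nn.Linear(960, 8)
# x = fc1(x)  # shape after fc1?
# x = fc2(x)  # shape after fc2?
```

Input: (11, 1472) -> after fc1: (11, 960) -> Output: (11, 8)

Answer: (11, 8)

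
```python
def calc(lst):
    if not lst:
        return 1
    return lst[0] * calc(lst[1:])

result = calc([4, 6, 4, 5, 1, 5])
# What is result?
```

Product over [4, 6, 4, 5, 1, 5] = 4 * 6 * 4 * 5 * 1 * 5 = 2400

Answer: 2400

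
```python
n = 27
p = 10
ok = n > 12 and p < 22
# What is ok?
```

Trace:
`n = 27` → n = 27
`p = 10` → p = 10
`ok = n > 12 and p < 22` → ok = True
So ok = True

Answer: True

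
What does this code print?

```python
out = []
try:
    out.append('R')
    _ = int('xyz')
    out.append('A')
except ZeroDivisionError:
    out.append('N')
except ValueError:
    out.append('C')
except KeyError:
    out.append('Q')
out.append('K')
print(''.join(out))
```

Execution trace: 'R' (try body) → 'C' (except ValueError) → 'K' (after the try/except). Output: RCK

Answer: RCK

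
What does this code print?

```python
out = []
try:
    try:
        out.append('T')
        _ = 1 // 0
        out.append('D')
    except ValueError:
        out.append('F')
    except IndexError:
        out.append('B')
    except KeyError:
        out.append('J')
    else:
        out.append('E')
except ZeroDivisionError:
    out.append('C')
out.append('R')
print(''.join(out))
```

Execution trace: 'T' (try body) → 'C' (outer except ZeroDivisionError) → 'R' (after the try/except). Output: TCR

Answer: TCR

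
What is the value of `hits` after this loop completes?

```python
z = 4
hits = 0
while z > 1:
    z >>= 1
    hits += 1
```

Count right shifts until 1
`hits` takes the values: 0 → 1 → 2

Answer: 2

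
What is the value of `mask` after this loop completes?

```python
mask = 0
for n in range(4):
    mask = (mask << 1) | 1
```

Build 4 consecutive 1-bits: 0b1111
`mask` takes the values: 0 → 1 → 3 → 7 → 15

Answer: 15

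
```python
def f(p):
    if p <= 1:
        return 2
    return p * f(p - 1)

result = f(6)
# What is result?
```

f(6) = 6 * 5 * 4 * 3 * 2 * 2 = 1440

Answer: 1440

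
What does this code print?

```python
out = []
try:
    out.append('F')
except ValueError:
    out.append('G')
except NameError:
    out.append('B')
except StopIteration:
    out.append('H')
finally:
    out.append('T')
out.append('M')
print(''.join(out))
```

Execution trace: 'F' (try body, no exception) → 'T' (finally) → 'M' (after the try/except). Output: FTM

Answer: FTM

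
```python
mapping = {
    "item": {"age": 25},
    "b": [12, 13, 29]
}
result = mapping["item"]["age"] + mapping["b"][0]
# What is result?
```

Trace:
`mapping = { ...` → mapping = {'item': {'age': 25}, 'b': [12, 13, 29]}
`result = mapping["item"]["age"] + mapping["b"][0]` → result = 37
So result = 37

Answer: 37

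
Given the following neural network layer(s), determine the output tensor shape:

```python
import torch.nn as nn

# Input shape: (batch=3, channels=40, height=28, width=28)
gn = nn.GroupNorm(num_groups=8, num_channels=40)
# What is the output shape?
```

Input: (3, 40, 28, 28) -> Output: (3, 40, 28, 28)

Answer: (3, 40, 28, 28)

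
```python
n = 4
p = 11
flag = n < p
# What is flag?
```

Trace:
`n = 4` → n = 4
`p = 11` → p = 11
`flag = n < p` → flag = True
So flag = True

Answer: True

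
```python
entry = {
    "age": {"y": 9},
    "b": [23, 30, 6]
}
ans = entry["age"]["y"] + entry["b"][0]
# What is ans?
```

Trace:
`entry = { ...` → entry = {'age': {'y': 9}, 'b': [23, 30, 6]}
`ans = entry["age"]["y"] + entry["b"][0]` → ans = 32
So ans = 32

Answer: 32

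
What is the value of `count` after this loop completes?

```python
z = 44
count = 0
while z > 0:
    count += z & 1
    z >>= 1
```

Count set bits in 44 (binary: 0b101100)
`count` takes the values: 0 → 1 → 2 → 3

Answer: 3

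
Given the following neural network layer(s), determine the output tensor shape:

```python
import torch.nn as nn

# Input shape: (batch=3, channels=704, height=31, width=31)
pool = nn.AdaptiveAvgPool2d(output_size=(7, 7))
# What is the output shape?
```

Input: (3, 704, 31, 31) -> Output: (3, 704, 7, 7)

Answer: (3, 704, 7, 7)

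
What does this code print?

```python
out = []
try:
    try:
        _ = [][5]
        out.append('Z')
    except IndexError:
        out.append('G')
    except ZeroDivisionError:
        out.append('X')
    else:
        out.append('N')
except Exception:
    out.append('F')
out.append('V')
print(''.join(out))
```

Execution trace: 'G' (inner except IndexError) → 'V' (after the try/except). Output: GV

Answer: GV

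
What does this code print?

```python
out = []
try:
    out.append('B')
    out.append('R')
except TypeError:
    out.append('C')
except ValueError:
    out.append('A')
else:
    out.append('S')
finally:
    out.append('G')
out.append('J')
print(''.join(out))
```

Execution trace: 'B' (try body) → 'R' (try body, no exception) → 'S' (else) → 'G' (finally) → 'J' (after the try/except). Output: BRSGJ

Answer: BRSGJ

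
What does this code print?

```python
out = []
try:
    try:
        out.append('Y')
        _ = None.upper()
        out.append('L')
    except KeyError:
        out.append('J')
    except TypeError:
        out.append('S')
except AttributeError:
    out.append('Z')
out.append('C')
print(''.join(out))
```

Execution trace: 'Y' (inner try body) → 'Z' (outer except AttributeError) → 'C' (after the try/except). Output: YZC

Answer: YZC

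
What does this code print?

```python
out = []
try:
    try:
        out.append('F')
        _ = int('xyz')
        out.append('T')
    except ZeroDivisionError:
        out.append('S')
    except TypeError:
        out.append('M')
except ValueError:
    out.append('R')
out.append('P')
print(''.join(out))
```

Execution trace: 'F' (try body) → 'R' (outer except ValueError) → 'P' (after the try/except). Output: FRP

Answer: FRP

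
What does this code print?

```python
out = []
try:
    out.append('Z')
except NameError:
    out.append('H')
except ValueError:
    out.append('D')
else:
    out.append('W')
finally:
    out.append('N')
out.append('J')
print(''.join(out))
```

Execution trace: 'Z' (try body, no exception) → 'W' (else) → 'N' (finally) → 'J' (after the try/except). Output: ZWNJ

Answer: ZWNJ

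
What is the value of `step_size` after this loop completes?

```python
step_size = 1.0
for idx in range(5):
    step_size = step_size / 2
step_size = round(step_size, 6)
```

Halving LR 5 times: 1 / 2^5
`step_size` takes the values: 1.0 → 0.5 → 0.25 → 0.125 → 0.0625 → 0.03125

Answer: 0.03125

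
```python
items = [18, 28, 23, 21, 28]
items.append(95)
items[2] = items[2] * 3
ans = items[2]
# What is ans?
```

Trace:
`items = [18, 28, 23, 21, 28]` → items = [18, 28, 23, 21, 28]
`items.append(95)` → items = [18, 28, 23, 21, 28, 95]
`items[2] = items[2] * 3` → items = [18, 28, 69, 21, 28, 95]
`ans = items[2]` → ans = 69
So ans = 69

Answer: 69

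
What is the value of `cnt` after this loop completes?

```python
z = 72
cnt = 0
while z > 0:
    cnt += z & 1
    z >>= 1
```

Count set bits in 72 (binary: 0b1001000)
`cnt` takes the values: 0 → 1 → 2

Answer: 2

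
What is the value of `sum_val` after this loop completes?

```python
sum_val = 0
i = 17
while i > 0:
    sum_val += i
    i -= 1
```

Sum 17 down to 1
`sum_val` takes the values: 0 → 17 → 33 → 48 → 62 → 75 → 87 → 98 → 108 → 117 → 125 → 132 → 138 → 143 → 147 → 150 → 152 → 153

Answer: 153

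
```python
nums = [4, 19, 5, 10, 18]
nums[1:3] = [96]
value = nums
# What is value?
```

Trace:
`nums = [4, 19, 5, 10, 18]` → nums = [4, 19, 5, 10, 18]
`nums[1:3] = [96]` → nums = [4, 96, 10, 18]
`value = nums` → value = [4, 96, 10, 18]
So value = [4, 96, 10, 18]

Answer: [4, 96, 10, 18]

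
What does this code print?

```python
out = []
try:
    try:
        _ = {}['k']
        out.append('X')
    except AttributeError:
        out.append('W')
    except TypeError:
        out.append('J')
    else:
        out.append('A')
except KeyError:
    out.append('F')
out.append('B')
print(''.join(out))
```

Execution trace: 'F' (outer except KeyError) → 'B' (after the try/except). Output: FB

Answer: FB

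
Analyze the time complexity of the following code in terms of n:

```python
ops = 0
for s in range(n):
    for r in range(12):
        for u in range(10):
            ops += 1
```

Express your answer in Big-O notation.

Each loop level contributes: n × 1 × 1. Multiplying the contributions gives O(n).

Answer: O(n)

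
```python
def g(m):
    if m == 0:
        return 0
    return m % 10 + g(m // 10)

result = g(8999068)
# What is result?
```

Sum of digits of 8999068: 8 + 6 + 0 + 9 + 9 + 9 + 8 = 49

Answer: 49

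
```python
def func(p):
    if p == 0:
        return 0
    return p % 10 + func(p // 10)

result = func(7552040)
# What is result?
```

Sum of digits of 7552040: 0 + 4 + 0 + 2 + 5 + 5 + 7 = 23

Answer: 23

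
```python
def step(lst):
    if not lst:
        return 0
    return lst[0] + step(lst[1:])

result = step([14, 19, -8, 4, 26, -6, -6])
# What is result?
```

14 + 19 + (-8) + 4 + 26 + (-6) + (-6) + 0 = 43

Answer: 43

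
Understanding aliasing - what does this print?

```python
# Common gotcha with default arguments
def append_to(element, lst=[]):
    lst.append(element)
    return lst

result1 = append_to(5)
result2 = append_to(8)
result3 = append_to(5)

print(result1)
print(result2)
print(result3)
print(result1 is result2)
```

Key concept: mutable default argument gotcha.
Step by step:
`result1 = append_to(5)` → result1 = [5]
`result2 = append_to(8)` → result1 = [5, 8] (same object as result2); result2 = [5, 8] (same object as result1)
`result3 = append_to(5)` → result1 = [5, 8, 5] (same object as result2, result3); result2 = [5, 8, 5] (same object as result1, result3); result3 = [5, 8, 5] (same object as result1, result2)
`print(result1)` → prints [5, 8, 5]
`print(result2)` → prints [5, 8, 5]
`print(result3)` → prints [5, 8, 5]
`print(result1 is result2)` → prints True

Answer:
[5, 8, 5]
[5, 8, 5]
[5, 8, 5]
True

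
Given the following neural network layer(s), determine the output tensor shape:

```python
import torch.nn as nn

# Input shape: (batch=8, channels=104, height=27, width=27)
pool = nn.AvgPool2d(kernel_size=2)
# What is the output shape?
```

Input: (8, 104, 27, 27) -> Output: (8, 104, 13, 13)

Answer: (8, 104, 13, 13)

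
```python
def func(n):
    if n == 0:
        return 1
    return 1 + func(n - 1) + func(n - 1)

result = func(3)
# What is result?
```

func(n) = 1 + 2·func(n-1), func(0)=1. Closed form: (1+1)·2^3 - 1 = 15.

Answer: 15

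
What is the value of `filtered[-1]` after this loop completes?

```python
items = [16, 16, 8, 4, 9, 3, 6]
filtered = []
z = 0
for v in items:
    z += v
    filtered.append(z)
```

Cumulative sum ends at 62
`filtered` takes the values: [] → [16] → [16, 32] → [16, 32, 40] → [16, 32, 40, 44] → [16, 32, 40, 44, 53] → [16, 32, 40, 44, 53, 56] → [16, 32, 40, 44, 53, 56, 62]
So `filtered[-1]` = 62

Answer: 62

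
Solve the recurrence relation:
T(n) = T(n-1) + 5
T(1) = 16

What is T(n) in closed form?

Unrolling: T(n) = T(1) + 5·(n-1) = 16 + 5(n-1) = 5n + 11.

Answer: T(n) = 5n + 11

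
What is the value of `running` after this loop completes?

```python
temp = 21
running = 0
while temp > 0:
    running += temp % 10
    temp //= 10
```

Sum digits of 21
`running` takes the values: 0 → 1 → 3

Answer: 3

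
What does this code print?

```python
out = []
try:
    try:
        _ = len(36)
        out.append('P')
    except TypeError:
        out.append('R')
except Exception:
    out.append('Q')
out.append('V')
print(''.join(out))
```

Execution trace: 'R' (inner except TypeError) → 'V' (after the try/except). Output: RV

Answer: RV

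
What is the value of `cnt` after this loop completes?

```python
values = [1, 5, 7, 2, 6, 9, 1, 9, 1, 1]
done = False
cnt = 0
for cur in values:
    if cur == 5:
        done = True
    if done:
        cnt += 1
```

Count elements after first 5 in [1, 5, 7, 2, 6, 9, 1, 9, 1, 1]
`cnt` takes the values: 0 → 1 → 2 → 3 → 4 → 5 → 6 → 7 → 8 → 9

Answer: 9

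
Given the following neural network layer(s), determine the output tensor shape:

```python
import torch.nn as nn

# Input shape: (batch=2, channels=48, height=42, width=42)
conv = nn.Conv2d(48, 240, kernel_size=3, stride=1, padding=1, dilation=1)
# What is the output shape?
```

Input: (2, 48, 42, 42) -> Output: (2, 240, 42, 42)

Answer: (2, 240, 42, 42)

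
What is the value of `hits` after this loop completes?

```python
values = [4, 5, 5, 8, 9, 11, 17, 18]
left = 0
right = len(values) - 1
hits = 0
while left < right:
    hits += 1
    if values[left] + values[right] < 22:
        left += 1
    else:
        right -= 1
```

Steps to find pair summing to 22
`hits` takes the values: 0 → 1 → 2 → 3 → 4 → 5 → 6 → 7

Answer: 7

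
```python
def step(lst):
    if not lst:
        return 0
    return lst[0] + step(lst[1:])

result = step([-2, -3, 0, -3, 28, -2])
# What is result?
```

(-2) + (-3) + 0 + (-3) + 28 + (-2) + 0 = 18

Answer: 18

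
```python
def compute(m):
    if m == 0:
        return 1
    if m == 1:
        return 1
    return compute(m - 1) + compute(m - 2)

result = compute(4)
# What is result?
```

Build up from base cases: compute(0)=1, compute(1)=1, compute(2)=2, compute(3)=3, compute(4)=5

Answer: 5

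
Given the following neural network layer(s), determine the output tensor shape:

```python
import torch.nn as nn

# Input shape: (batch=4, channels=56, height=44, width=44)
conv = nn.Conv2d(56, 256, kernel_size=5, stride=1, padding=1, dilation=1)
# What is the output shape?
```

Input: (4, 56, 44, 44) -> Output: (4, 256, 42, 42)

Answer: (4, 256, 42, 42)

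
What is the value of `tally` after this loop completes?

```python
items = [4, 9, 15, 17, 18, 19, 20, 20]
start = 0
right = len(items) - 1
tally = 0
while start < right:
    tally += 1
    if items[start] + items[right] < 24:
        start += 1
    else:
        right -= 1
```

Steps to find pair summing to 24
`tally` takes the values: 0 → 1 → 2 → 3 → 4 → 5 → 6 → 7

Answer: 7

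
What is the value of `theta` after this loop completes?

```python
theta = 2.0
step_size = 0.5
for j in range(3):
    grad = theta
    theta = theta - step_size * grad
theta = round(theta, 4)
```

Gradient descent: w = 2.0 * (1 - 0.5)^3
`theta` takes the values: 2.0 → 1.0 → 0.5 → 0.25

Answer: 0.25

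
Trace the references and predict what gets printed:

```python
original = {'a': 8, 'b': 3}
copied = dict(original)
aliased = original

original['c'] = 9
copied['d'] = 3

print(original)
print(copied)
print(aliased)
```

Key concept: dict() creates copy, assignment creates alias.
Step by step:
`original = {'a': 8, 'b': 3}` → original = {'a': 8, 'b': 3}
`copied = dict(original)` → copied = {'a': 8, 'b': 3}
`aliased = original` → aliased = {'a': 8, 'b': 3} (same object as original)
`original['c'] = 9` → original = {'a': 8, 'b': 3, 'c': 9} (same object as aliased); aliased = {'a': 8, 'b': 3, 'c': 9} (same object as original)
`copied['d'] = 3` → copied = {'a': 8, 'b': 3, 'd': 3}
`print(original)` → prints {'a': 8, 'b': 3, 'c': 9}
`print(copied)` → prints {'a': 8, 'b': 3, 'd': 3}
`print(aliased)` → prints {'a': 8, 'b': 3, 'c': 9}

Answer:
{'a': 8, 'b': 3, 'c': 9}
{'a': 8, 'b': 3, 'd': 3}
{'a': 8, 'b': 3, 'c': 9}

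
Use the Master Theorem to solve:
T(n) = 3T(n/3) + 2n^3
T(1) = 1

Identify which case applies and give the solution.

a=3, b=3, f(n)=2n^3. log_3(3) = 1. Since c=3 > 1 and the regularity condition holds (3(n/3)^3 = (3/3^3)n^3 with 3/3^3 < 1), Case 3 applies: T(n) = Θ(f(n)) = O(n^3).

Answer: O(n^3) - Case 3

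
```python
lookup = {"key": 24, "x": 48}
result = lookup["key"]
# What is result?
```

Trace:
`lookup = {"key": 24, "x": 48}` → lookup = {'key': 24, 'x': 48}
`result = lookup["key"]` → result = 24
So result = 24

Answer: 24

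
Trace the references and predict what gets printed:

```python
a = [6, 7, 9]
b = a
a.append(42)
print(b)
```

Key concept: basic list aliasing.
Step by step:
`a = [6, 7, 9]` → a = [6, 7, 9]
`b = a` → b = [6, 7, 9] (same object as a)
`a.append(42)` → a = [6, 7, 9, 42] (same object as b); b = [6, 7, 9, 42] (same object as a)
`print(b)` → prints [6, 7, 9, 42]

Answer: [6, 7, 9, 42]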